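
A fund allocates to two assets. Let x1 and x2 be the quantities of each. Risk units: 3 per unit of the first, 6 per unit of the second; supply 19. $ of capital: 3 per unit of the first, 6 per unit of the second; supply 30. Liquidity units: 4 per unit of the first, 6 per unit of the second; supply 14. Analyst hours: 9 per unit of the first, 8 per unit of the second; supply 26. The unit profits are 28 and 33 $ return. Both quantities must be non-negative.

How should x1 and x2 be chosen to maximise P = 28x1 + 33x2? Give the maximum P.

Extreme points and P = 28x1 + 33x2:
  (0, 0) → P = 0
  (0, 7/3) → P = 77
  (26/9, 0) → P = 728/9
  (2, 1) → P = 89

x1 = 2, x2 = 1, maximum P = 89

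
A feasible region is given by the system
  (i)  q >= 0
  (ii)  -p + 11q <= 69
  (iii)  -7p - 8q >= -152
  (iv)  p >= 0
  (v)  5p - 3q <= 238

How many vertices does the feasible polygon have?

Pairwise boundary intersections that survive every other constraint:
  (152/7, 0)
  (0, 0)
  (224/17, 127/17)
  (0, 69/11)

4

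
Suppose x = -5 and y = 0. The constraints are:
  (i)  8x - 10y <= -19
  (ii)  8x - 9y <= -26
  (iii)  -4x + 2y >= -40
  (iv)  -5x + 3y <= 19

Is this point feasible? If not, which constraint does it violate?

not feasible — violates (iv)

Constraint (iv): -5x + 3y = 25, which is not ≤ 19. All other constraints are satisfied.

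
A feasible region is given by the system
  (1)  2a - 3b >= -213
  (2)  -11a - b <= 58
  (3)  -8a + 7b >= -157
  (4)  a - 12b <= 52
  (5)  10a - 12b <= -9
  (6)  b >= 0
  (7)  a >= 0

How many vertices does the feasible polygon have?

4

The feasible vertices (each the meet of two boundaries and inside every other half-plane) are:
  (981/5, 1009/5)
  (0, 71)
  (1947/26, 821/13)
  (0, 3/4)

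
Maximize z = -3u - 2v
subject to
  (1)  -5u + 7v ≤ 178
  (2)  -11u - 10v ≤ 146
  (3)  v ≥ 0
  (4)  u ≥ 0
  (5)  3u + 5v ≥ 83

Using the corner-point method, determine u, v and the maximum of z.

Corner points and z = -3u - 2v:
  (0, 178/7) → z = -356/7
  (83/3, 0) → z = -83
  (0, 83/5) → z = -166/5
The feasible region is unbounded (it extends along (1, 0), (7, 5)), but z strictly decreases along every unbounded feasible direction, so there is no improving ray and the maximum is attained at a vertex.

The optimum lies where u = 0 and 3u + 5v = 83.
Solving simultaneously gives u = 0, v = 83/5.

u = 0, v = 83/5, maximum z = -166/5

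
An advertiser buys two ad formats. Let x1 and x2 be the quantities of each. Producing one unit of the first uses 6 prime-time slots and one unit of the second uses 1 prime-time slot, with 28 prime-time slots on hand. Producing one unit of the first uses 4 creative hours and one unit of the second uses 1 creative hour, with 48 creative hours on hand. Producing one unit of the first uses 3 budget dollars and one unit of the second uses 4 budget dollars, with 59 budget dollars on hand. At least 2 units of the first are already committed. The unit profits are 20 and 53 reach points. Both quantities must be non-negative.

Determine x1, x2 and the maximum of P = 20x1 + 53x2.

x1 = 2, x2 = 53/4, maximum P = 2969/4

Vertices and P = 20x1 + 53x2:
  (14/3, 0) → P = 280/3
  (2, 0) → P = 40
  (53/21, 90/7) → P = 15370/21
  (2, 53/4) → P = 2969/4

At the optimal vertex, 3x1 + 4x2 = 59 and x1 = 2.
Solving simultaneously gives x1 = 2, x2 = 53/4.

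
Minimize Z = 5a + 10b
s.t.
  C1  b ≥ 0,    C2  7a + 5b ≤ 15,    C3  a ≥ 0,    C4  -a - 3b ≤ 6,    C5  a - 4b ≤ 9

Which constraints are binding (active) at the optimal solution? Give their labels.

C1 and C3

Feasible corners and Z = 5a + 10b:
  (15/7, 0) → Z = 75/7
  (0, 0) → Z = 0
  (0, 3) → Z = 30

The minimum is at (0, 0). Substituting into each constraint, equality holds for C1 and C3; the remaining constraints have slack.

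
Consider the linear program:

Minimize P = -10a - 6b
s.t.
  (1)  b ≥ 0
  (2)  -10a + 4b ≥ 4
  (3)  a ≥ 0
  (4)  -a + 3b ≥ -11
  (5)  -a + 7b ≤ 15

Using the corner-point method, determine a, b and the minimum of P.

a = 16/33, b = 73/33, minimum P = -598/33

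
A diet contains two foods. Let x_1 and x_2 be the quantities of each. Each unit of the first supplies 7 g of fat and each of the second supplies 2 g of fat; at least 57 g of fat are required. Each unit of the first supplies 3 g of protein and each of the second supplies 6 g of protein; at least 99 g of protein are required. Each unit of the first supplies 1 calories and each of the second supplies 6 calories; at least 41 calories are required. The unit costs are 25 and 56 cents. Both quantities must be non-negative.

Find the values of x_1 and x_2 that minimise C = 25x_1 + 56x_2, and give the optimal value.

Extreme points and C = 25x_1 + 56x_2:
  (0, 57/2) → C = 1596
  (41, 0) → C = 1025
  (4, 29/2) → C = 912
  (29, 2) → C = 837
The feasible region is unbounded (it extends along (0, 1), (1, 0)), but C strictly increases along every unbounded feasible direction, so there is no improving ray and the minimum is attained at a vertex.

At the optimal vertex, 3x_1 + 6x_2 = 99 and x_1 + 6x_2 = 41.
Solving simultaneously gives x_1 = 29, x_2 = 2.

x_1 = 29, x_2 = 2, minimum C = 837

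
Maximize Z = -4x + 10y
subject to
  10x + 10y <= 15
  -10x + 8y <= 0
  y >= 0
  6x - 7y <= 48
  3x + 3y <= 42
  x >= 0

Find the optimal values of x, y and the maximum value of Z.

Extreme points and Z = -4x + 10y:
  (2/3, 5/6) → Z = 17/3
  (3/2, 0) → Z = -6
  (0, 0) → Z = 0

x = 2/3, y = 5/6, maximum Z = 17/3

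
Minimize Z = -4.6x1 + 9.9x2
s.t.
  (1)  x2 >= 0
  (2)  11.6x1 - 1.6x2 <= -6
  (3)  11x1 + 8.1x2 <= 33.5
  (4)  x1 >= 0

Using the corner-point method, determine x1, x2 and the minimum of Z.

x1 = 0, x2 = 3.75, minimum Z = 37.125

Feasible corners and Z = -4.6x1 + 9.9x2:
  (125/2789, 11365/2789) → Z = 223877/5578
  (0, 15/4) → Z = 297/8
  (0, 335/81) → Z = 737/18

The optimum lies where 11.6x1 - 1.6x2 = -6 and x1 = 0.
Solving simultaneously gives x1 = 0, x2 = 15/4.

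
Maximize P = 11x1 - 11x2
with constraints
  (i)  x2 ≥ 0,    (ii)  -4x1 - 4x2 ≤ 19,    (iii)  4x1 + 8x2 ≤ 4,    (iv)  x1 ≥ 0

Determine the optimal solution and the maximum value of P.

Vertices and P = 11x1 - 11x2:
  (1, 0) → P = 11
  (0, 0) → P = 0
  (0, 1/2) → P = -11/2

At the optimal vertex, x2 = 0 and 4x1 + 8x2 = 4.
Solving simultaneously gives x1 = 1, x2 = 0.

x1 = 1, x2 = 0, maximum P = 11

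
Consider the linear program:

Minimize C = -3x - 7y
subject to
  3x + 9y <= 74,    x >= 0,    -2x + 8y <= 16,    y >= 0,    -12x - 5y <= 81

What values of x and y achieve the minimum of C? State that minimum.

x = 74/3, y = 0, minimum C = -74

Extreme points and C = -3x - 7y:
  (32/3, 14/3) → C = -194/3
  (74/3, 0) → C = -74
  (0, 2) → C = -14
  (0, 0) → C = 0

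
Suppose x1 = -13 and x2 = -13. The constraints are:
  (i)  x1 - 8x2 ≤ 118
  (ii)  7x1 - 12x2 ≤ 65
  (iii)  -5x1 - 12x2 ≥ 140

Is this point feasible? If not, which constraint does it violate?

feasible

(i): 91 ≤ 118 ✓
(ii): 65 ≤ 65 ✓
(iii): 221 ≥ 140 ✓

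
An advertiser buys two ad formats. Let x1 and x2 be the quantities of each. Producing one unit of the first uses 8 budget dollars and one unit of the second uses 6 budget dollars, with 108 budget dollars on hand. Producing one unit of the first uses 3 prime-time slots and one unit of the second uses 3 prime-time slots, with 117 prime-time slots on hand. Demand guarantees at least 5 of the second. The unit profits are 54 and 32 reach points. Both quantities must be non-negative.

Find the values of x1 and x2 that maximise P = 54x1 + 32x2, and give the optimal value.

x1 = 39/4, x2 = 5, maximum P = 1373/2

Corner points and P = 54x1 + 32x2:
  (0, 18) → P = 576
  (0, 5) → P = 160
  (39/4, 5) → P = 1373/2

The optimum lies where 8x1 + 6x2 = 108 and x2 = 5.
Solving simultaneously gives x1 = 39/4, x2 = 5.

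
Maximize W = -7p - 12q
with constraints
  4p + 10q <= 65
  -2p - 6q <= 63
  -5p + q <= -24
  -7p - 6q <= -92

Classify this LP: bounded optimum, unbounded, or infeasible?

bounded optimum

Feasible corners and W = -7p - 12q:
  (255, -191/2) → W = -639
  (265/23, 87/46) → W = -2377/23
  (31, -125/6) → W = 33
The feasible region has finitely many vertices and no improving ray; the maximum is 33 at (31, -125/6).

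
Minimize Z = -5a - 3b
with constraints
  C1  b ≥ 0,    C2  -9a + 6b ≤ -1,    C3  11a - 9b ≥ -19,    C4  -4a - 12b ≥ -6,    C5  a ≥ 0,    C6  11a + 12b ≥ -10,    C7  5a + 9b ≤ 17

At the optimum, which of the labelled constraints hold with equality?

C1 and C4

Vertices and Z = -5a - 3b:
  (1/9, 0) → Z = -5/9
  (3/2, 0) → Z = -15/2
  (4/11, 25/66) → Z = -65/22

The minimum is at (3/2, 0). Substituting into each constraint, equality holds for C1 and C4; the remaining constraints have slack.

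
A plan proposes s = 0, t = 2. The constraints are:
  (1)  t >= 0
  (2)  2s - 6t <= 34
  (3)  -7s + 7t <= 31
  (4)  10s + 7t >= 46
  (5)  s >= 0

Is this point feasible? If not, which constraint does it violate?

Constraint (4): 10s + 7t = 14, which is not ≥ 46. All other constraints are satisfied.

not feasible — violates (4)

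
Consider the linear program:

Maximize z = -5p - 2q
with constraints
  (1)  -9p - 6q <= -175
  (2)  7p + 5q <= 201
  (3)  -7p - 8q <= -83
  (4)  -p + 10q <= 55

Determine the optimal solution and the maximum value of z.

Corner points and z = -5p - 2q:
  (451/15, -239/15) → z = -1777/15
  (355/24, 335/48) → z = -1055/12
  (1193/21, -118/3) → z = -4313/21
  (347/15, 586/75) → z = -9847/75

The binding constraints are -9p - 6q = -175 and -p + 10q = 55.
Solving simultaneously gives p = 355/24, q = 335/48.

p = 355/24, q = 335/48, maximum z = -1055/12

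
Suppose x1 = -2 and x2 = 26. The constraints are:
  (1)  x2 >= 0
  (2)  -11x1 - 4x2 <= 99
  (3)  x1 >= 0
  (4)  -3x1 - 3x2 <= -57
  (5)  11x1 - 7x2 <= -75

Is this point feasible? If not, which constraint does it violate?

Constraint (3): x1 = -2, which is not ≥ 0. All other constraints are satisfied.

not feasible — violates (3)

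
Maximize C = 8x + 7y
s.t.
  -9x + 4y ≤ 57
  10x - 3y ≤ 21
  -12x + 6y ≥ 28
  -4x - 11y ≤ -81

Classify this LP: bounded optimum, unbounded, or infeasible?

Feasible corners and C = 8x + 7y:
  (255/13, 759/13) → C = 7353/13
  (-303/115, 957/115) → C = 855/23
  (35/4, 133/6) → C = 1351/6
  (89/78, 271/39) → C = 751/13
The feasible region has finitely many vertices and no improving ray; the maximum is 7353/13 at (255/13, 759/13).

bounded optimum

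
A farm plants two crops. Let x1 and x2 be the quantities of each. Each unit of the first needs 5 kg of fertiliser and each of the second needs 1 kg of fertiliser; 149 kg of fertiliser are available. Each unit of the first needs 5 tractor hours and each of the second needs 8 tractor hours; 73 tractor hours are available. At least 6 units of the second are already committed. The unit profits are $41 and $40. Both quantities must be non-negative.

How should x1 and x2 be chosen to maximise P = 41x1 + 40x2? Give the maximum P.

x1 = 5, x2 = 6, maximum P = 445

Corner points and P = 41x1 + 40x2:
  (0, 73/8) → P = 365
  (0, 6) → P = 240
  (5, 6) → P = 445

The binding constraints are 5x1 + 8x2 = 73 and x2 = 6.
Solving simultaneously gives x1 = 5, x2 = 6.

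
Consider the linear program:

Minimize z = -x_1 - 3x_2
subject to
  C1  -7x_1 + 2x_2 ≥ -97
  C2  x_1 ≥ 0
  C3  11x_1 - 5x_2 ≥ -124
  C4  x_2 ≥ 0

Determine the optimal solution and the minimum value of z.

x_1 = 733/13, x_2 = 1935/13, minimum z = -6538/13

Corner points and z = -x_1 - 3x_2:
  (733/13, 1935/13) → z = -6538/13
  (97/7, 0) → z = -97/7
  (0, 124/5) → z = -372/5
  (0, 0) → z = 0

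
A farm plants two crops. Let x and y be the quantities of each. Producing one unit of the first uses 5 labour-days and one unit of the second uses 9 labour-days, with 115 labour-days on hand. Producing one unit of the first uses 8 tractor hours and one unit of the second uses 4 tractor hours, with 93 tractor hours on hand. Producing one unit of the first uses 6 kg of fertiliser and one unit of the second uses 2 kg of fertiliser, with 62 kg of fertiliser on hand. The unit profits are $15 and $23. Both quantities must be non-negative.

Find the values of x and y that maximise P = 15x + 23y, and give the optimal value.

Vertices and P = 15x + 23y:
  (0, 0) → P = 0
  (0, 115/9) → P = 2645/9
  (31/3, 0) → P = 155
  (29/4, 35/4) → P = 310
  (31/4, 31/4) → P = 589/2

At the optimal vertex, 5x + 9y = 115 and 8x + 4y = 93.
Solving simultaneously gives x = 29/4, y = 35/4.

x = 29/4, y = 35/4, maximum P = 310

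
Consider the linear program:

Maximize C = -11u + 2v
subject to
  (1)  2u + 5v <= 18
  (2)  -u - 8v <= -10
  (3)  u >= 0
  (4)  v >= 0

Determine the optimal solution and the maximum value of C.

Vertices and C = -11u + 2v:
  (94/11, 2/11) → C = -1030/11
  (0, 18/5) → C = 36/5
  (0, 5/4) → C = 5/2

The optimum lies where 2u + 5v = 18 and u = 0.
Solving simultaneously gives u = 0, v = 18/5.

u = 0, v = 18/5, maximum C = 36/5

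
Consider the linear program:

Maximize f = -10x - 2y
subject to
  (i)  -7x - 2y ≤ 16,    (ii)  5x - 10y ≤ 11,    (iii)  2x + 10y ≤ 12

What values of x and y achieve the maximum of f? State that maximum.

Corner points and f = -10x - 2y:
  (-69/40, -157/80) → f = 847/40
  (-92/33, 58/33) → f = 268/11
  (23/7, 19/35) → f = -1188/35

x = -92/33, y = 58/33, maximum f = 268/11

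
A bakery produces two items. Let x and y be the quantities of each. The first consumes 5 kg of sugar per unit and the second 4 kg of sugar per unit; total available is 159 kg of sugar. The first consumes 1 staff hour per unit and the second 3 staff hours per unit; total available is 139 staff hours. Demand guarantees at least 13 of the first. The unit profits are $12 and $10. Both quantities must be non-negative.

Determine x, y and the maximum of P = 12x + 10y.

x = 13, y = 47/2, maximum P = 391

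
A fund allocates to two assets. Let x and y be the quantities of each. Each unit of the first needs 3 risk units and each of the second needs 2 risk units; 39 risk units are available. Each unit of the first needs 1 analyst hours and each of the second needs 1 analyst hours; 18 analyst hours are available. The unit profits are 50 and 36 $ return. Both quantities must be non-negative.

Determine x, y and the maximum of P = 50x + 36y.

Feasible corners and P = 50x + 36y:
  (0, 0) → P = 0
  (0, 18) → P = 648
  (13, 0) → P = 650
  (3, 15) → P = 690

x = 3, y = 15, maximum P = 690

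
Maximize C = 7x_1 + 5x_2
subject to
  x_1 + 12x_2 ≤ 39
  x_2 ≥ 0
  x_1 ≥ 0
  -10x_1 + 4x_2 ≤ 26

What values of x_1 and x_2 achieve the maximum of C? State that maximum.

Extreme points and C = 7x_1 + 5x_2:
  (39, 0) → C = 273
  (0, 13/4) → C = 65/4
  (0, 0) → C = 0

x_1 = 39, x_2 = 0, maximum C = 273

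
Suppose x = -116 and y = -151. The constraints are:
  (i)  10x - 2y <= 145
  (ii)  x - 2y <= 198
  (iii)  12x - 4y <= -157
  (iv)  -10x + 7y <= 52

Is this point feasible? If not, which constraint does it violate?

not feasible — violates (iv)

Constraint (iv): -10x + 7y = 103, which is not ≤ 52. All other constraints are satisfied.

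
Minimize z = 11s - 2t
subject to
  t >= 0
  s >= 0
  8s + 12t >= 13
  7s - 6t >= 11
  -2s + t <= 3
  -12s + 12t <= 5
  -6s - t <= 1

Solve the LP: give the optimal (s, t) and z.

Extreme points and z = 11s - 2t:
  (13/8, 0) → z = 143/8
  (35/22, 1/44) → z = 192/11
  (27/2, 167/12) → z = 362/3
The feasible region is unbounded (it extends along (1, 1), (1, 0)), but z strictly increases along every unbounded feasible direction, so there is no improving ray and the minimum is attained at a vertex.

s = 35/22, t = 1/44, minimum z = 192/11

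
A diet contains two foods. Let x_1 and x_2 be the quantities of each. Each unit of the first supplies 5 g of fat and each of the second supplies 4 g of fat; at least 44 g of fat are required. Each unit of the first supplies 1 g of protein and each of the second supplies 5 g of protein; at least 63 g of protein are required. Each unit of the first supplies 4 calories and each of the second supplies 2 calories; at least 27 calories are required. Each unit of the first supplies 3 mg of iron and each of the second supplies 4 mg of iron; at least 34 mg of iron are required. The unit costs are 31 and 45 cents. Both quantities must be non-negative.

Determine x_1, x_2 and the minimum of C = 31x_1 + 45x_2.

x_1 = 1/2, x_2 = 25/2, minimum C = 578

Extreme points and C = 31x_1 + 45x_2:
  (0, 27/2) → C = 1215/2
  (63, 0) → C = 1953
  (1/2, 25/2) → C = 578
The feasible region is unbounded (it extends along (0, 1), (1, 0)), but C strictly increases along every unbounded feasible direction, so there is no improving ray and the minimum is attained at a vertex.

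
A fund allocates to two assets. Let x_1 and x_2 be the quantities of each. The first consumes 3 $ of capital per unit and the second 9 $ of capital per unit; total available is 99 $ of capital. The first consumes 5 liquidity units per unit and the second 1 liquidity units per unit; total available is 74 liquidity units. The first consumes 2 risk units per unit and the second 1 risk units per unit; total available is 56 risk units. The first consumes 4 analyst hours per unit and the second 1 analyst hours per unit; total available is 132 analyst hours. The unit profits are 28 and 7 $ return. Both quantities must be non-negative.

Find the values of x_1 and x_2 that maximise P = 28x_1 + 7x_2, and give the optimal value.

x_1 = 27/2, x_2 = 13/2, maximum P = 847/2

Corner points and P = 28x_1 + 7x_2:
  (0, 0) → P = 0
  (0, 11) → P = 77
  (74/5, 0) → P = 2072/5
  (27/2, 13/2) → P = 847/2

At the optimal vertex, 3x_1 + 9x_2 = 99 and 5x_1 + x_2 = 74.
Solving simultaneously gives x_1 = 27/2, x_2 = 13/2.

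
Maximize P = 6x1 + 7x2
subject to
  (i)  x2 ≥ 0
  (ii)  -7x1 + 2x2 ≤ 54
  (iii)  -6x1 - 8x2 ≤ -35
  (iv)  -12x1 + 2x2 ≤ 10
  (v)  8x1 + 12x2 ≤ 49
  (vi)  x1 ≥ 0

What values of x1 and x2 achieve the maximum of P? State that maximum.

x1 = 49/8, x2 = 0, maximum P = 147/4

Vertices and P = 6x1 + 7x2:
  (35/6, 0) → P = 35
  (49/8, 0) → P = 147/4
  (7/2, 7/4) → P = 133/4

At the optimal vertex, x2 = 0 and 8x1 + 12x2 = 49.
Solving simultaneously gives x1 = 49/8, x2 = 0.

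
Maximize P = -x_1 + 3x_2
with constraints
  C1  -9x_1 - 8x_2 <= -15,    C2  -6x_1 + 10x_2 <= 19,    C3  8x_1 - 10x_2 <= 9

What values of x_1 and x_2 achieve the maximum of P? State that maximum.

x_1 = 14, x_2 = 103/10, maximum P = 169/10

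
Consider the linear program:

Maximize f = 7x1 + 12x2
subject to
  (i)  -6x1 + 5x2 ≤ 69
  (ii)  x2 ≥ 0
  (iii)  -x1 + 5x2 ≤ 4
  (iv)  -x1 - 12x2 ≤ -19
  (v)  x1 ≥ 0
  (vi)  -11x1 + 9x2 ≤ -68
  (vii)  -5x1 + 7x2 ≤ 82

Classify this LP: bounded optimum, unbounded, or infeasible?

From the feasible point (19, 0), moving in the direction (5, 1) keeps every constraint satisfied while f increases without bound.

unbounded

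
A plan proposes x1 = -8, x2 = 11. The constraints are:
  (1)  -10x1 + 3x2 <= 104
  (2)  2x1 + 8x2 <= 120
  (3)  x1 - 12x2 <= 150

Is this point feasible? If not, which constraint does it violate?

not feasible — violates (1)

Constraint (1): -10x1 + 3x2 = 113, which is not ≤ 104. All other constraints are satisfied.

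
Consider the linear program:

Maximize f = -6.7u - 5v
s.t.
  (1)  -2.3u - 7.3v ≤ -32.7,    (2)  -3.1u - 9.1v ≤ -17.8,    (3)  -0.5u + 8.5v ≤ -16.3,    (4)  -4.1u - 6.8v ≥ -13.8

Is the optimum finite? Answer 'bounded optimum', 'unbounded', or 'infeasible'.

The boundaries -2.3u - 7.3v = -32.7 and -3.1u - 9.1v = -17.8 meet at (-16763/170, 6043/170), but that point violates -0.5u + 8.5v ≤ -16.3. Every candidate vertex is excluded by some other constraint, so the feasible region is empty.

infeasible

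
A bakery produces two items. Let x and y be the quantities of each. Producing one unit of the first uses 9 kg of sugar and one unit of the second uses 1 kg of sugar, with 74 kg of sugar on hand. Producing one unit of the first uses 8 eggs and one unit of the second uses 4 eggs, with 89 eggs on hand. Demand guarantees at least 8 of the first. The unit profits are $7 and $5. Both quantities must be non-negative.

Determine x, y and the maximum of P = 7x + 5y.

Corner points and P = 7x + 5y:
  (74/9, 0) → P = 518/9
  (8, 0) → P = 56
  (8, 2) → P = 66

The binding constraints are 9x + y = 74 and x = 8.
Solving simultaneously gives x = 8, y = 2.

x = 8, y = 2, maximum P = 66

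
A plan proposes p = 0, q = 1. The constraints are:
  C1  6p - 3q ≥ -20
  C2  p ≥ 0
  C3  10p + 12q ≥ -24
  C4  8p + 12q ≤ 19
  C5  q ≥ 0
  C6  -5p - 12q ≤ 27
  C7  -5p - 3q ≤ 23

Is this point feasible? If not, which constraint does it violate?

C1: -3 ≥ -20 ✓
C2: 0 ≥ 0 ✓
C3: 12 ≥ -24 ✓
C4: 12 ≤ 19 ✓
C5: 1 ≥ 0 ✓
C6: -12 ≤ 27 ✓
C7: -3 ≤ 23 ✓

feasible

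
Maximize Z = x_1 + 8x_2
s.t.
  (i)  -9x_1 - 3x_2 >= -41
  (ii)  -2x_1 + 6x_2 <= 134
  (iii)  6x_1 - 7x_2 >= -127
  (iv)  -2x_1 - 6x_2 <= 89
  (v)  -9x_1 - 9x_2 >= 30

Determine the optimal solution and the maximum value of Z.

x_1 = -451/39, x_2 = 107/13, maximum Z = 2117/39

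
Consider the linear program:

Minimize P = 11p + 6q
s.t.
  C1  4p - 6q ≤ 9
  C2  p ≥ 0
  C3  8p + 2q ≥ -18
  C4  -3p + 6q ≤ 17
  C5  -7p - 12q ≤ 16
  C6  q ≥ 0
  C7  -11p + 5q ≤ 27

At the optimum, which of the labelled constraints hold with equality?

Feasible corners and P = 11p + 6q:
  (26, 95/6) → P = 381
  (9/4, 0) → P = 99/4
  (0, 17/6) → P = 17
  (0, 0) → P = 0

The minimum is at (0, 0). Substituting into each constraint, equality holds for C2 and C6; the remaining constraints have slack.

C2 and C6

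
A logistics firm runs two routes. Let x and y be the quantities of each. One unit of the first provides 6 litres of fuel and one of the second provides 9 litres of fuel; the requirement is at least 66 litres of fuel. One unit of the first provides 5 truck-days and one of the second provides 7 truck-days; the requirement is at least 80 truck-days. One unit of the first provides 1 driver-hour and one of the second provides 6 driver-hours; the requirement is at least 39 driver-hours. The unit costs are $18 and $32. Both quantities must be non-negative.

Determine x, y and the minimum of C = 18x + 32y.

Corner points and C = 18x + 32y:
  (0, 80/7) → C = 2560/7
  (39, 0) → C = 702
  (9, 5) → C = 322
The feasible region is unbounded (it extends along (0, 1), (1, 0)), but C strictly increases along every unbounded feasible direction, so there is no improving ray and the minimum is attained at a vertex.

The binding constraints are 5x + 7y = 80 and x + 6y = 39.
Solving simultaneously gives x = 9, y = 5.

x = 9, y = 5, minimum C = 322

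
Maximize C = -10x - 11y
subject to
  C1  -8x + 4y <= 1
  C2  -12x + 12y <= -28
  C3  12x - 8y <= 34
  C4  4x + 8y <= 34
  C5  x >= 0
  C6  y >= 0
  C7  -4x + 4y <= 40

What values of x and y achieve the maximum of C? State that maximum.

Extreme points and C = -10x - 11y:
  (23/6, 3/2) → C = -329/6
  (7/3, 0) → C = -70/3
  (17/6, 0) → C = -85/3

The optimum lies where -12x + 12y = -28 and y = 0.
Solving simultaneously gives x = 7/3, y = 0.

x = 7/3, y = 0, maximum C = -70/3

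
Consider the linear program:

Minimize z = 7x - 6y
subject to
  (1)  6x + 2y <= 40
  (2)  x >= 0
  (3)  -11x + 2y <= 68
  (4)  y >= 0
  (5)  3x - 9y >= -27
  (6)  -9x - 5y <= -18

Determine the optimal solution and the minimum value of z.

x = 9/32, y = 99/32, minimum z = -531/32

Corner points and z = 7x - 6y:
  (20/3, 0) → z = 140/3
  (51/10, 47/10) → z = 15/2
  (2, 0) → z = 14
  (9/32, 99/32) → z = -531/32

The optimum lies where 3x - 9y = -27 and -9x - 5y = -18.
Solving simultaneously gives x = 9/32, y = 99/32.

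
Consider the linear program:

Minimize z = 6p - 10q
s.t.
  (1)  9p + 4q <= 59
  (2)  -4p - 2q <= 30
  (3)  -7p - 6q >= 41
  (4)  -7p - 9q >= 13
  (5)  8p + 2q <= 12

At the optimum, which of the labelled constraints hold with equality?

(2) and (3)

Feasible corners and z = 6p - 10q:
  (-49/5, 23/5) → z = -524/5
  (21/2, -36) → z = 423
  (77/17, -206/17) → z = 2522/17

The minimum is at (-49/5, 23/5). Substituting into each constraint, equality holds for (2) and (3); the remaining constraints have slack.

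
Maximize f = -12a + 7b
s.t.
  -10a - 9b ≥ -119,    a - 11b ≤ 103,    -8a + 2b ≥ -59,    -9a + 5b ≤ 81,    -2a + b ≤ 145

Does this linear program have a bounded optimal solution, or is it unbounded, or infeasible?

bounded optimum

Feasible corners and f = -12a + 7b:
  (769/92, 181/46) → f = -3347/46
  (-134/131, 1881/131) → f = 14775/131
  (443/86, -765/86) → f = -10671/86
  (-703/47, -504/47) → f = 4908/47
The feasible region has finitely many vertices and no improving ray; the maximum is 14775/131 at (-134/131, 1881/131).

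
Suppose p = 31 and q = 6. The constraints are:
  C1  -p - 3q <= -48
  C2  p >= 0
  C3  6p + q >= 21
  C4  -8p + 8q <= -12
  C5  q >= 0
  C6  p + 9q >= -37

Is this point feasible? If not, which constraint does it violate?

C1: -49 ≤ -48 ✓
C2: 31 ≥ 0 ✓
C3: 192 ≥ 21 ✓
C4: -200 ≤ -12 ✓
C5: 6 ≥ 0 ✓
C6: 85 ≥ -37 ✓

feasible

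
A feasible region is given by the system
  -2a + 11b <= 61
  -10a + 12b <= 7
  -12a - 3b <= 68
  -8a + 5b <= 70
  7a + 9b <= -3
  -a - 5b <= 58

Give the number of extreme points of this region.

4

The feasible vertices (each the meet of two boundaries and inside every other half-plane) are:
  (-279/58, -298/87)
  (-33/58, 19/174)
  (-166/57, -628/57)
  (39/2, -31/2)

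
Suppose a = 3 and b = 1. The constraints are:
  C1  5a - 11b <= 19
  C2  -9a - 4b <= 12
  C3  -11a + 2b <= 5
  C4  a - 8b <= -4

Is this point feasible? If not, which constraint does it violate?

C1: 4 ≤ 19 ✓
C2: -31 ≤ 12 ✓
C3: -31 ≤ 5 ✓
C4: -5 ≤ -4 ✓

feasible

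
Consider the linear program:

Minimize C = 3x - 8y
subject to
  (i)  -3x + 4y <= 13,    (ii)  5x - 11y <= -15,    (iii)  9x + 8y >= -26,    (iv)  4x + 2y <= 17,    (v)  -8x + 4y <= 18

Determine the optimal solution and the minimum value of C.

Corner points and C = 3x - 8y:
  (21/11, 103/22) → C = -349/11
  (-1, 5/2) → C = -23
  (157/54, 145/54) → C = -689/54
  (-69/34, 15/34) → C = -327/34

x = 21/11, y = 103/22, minimum C = -349/11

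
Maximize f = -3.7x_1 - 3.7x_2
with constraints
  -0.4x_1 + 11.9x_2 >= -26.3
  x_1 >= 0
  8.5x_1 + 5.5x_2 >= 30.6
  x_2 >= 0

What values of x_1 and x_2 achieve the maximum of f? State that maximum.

Feasible corners and f = -3.7x_1 - 3.7x_2:
  (263/4, 0) → f = -9731/40
  (0, 306/55) → f = -5661/275
  (18/5, 0) → f = -333/25
The feasible region is unbounded (it extends along (0, 1), (119, 4)), but f strictly decreases along every unbounded feasible direction, so there is no improving ray and the maximum is attained at a vertex.

The optimum lies where 8.5x_1 + 5.5x_2 = 30.6 and x_2 = 0.
Solving simultaneously gives x_1 = 18/5, x_2 = 0.

x_1 = 3.6, x_2 = 0, maximum f = -13.32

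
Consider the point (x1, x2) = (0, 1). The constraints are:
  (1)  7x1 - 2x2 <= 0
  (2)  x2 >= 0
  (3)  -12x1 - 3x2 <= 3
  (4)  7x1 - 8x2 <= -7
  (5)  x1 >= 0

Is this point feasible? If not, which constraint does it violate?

feasible

(1): -2 ≤ 0 ✓
(2): 1 ≥ 0 ✓
(3): -3 ≤ 3 ✓
(4): -8 ≤ -7 ✓
(5): 0 ≥ 0 ✓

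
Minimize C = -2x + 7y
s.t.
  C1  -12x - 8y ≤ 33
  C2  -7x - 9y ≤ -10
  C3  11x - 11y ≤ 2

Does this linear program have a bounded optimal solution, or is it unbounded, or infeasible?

Extreme points and C = -2x + 7y:
  (-29/4, 27/4) → C = 247/4
  (8/11, 6/11) → C = 26/11
The feasible region has finitely many vertices and no improving ray; the minimum is 26/11 at (8/11, 6/11).

bounded optimum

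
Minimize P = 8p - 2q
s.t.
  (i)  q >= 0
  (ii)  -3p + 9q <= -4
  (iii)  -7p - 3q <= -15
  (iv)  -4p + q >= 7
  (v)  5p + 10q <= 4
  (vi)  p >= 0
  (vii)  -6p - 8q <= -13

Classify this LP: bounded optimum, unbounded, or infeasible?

The boundaries p = 0 and -6p - 8q = -13 meet at (0, 13/8), but that point violates -3p + 9q ≤ -4. Every candidate vertex is excluded by some other constraint, so the feasible region is empty.

infeasible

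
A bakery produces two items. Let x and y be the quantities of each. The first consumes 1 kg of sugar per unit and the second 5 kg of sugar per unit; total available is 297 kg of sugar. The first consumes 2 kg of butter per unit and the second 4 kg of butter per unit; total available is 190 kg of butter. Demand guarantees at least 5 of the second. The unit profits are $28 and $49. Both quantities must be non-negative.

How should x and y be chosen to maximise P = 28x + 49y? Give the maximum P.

x = 85, y = 5, maximum P = 2625

Feasible corners and P = 28x + 49y:
  (0, 95/2) → P = 4655/2
  (0, 5) → P = 245
  (85, 5) → P = 2625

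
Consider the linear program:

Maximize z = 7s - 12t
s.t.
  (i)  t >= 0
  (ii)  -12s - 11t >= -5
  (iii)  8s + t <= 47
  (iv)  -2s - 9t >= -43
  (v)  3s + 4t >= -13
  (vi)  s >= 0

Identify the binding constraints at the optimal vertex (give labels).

Corner points and z = 7s - 12t:
  (5/12, 0) → z = 35/12
  (0, 0) → z = 0
  (0, 5/11) → z = -60/11

The maximum is at (5/12, 0). Substituting into each constraint, equality holds for (i) and (ii); the remaining constraints have slack.

(i) and (ii)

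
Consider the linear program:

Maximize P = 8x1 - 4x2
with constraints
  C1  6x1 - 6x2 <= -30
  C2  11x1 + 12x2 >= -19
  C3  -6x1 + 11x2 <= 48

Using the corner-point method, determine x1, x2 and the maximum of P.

x1 = -7/5, x2 = 18/5, maximum P = -128/5

The optimum lies where 6x1 - 6x2 = -30 and -6x1 + 11x2 = 48.
Solving simultaneously gives x1 = -7/5, x2 = 18/5.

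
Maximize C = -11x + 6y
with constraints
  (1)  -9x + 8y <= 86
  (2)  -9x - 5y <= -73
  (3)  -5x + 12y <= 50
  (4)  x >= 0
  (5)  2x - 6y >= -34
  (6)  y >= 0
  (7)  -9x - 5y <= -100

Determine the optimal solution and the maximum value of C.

x = 50/7, y = 50/7, maximum C = -250/7

Extreme points and C = -11x + 6y:
  (18, 35/3) → C = -128
  (50/7, 50/7) → C = -250/7
  (100/9, 0) → C = -1100/9
The feasible region is unbounded (it extends along (3, 1), (1, 0)), but C strictly decreases along every unbounded feasible direction, so there is no improving ray and the maximum is attained at a vertex.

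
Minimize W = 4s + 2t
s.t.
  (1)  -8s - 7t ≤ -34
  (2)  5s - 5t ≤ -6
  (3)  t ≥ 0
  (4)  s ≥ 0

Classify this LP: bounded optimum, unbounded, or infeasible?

bounded optimum

Extreme points and W = 4s + 2t:
  (128/75, 218/75) → W = 316/25
  (0, 34/7) → W = 68/7
The feasible region has finitely many vertices and no improving ray; the minimum is 68/7 at (0, 34/7).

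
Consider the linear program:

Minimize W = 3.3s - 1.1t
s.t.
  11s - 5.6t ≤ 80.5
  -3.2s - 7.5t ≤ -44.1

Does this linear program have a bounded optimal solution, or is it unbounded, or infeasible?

From the feasible point (85071/10042, 11375/5021), moving in the direction (-7.5, 3.2) keeps every constraint satisfied while W decreases without bound.

unbounded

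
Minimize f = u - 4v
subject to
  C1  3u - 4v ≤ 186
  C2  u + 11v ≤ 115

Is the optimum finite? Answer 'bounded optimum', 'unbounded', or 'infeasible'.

unbounded

From the feasible point (2506/37, 159/37), moving in the direction (-11, 1) keeps every constraint satisfied while f decreases without bound.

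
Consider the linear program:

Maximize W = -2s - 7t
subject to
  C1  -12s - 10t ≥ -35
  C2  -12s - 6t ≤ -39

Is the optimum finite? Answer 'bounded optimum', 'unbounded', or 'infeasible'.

unbounded

From the feasible point (15/4, -1), moving in the direction (10, -12) keeps every constraint satisfied while W increases without bound.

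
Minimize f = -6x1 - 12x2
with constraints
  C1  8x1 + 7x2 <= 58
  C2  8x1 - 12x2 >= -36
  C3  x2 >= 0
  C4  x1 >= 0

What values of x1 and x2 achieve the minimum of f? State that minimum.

x1 = 111/38, x2 = 94/19, minimum f = -1461/19

Extreme points and f = -6x1 - 12x2:
  (111/38, 94/19) → f = -1461/19
  (29/4, 0) → f = -87/2
  (0, 3) → f = -36
  (0, 0) → f = 0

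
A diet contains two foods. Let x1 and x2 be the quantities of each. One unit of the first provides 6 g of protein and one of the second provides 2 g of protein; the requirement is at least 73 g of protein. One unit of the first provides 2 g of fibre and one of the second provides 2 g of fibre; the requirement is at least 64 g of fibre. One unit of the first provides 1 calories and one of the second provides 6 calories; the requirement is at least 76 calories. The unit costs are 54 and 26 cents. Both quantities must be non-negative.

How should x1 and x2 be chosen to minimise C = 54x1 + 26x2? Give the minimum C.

x1 = 9/4, x2 = 119/4, minimum C = 895

The feasible region is unbounded (it extends along (0, 1), (1, 0)), but C strictly increases along every unbounded feasible direction, so there is no improving ray and the minimum is attained at a vertex.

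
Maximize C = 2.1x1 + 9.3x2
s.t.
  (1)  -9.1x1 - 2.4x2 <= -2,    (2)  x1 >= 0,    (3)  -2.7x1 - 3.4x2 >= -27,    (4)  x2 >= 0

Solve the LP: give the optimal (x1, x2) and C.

At the optimal vertex, x1 = 0 and -2.7x1 - 3.4x2 = -27.
Solving simultaneously gives x1 = 0, x2 = 135/17.

x1 = 0, x2 = 135/17, maximum C = 2511/34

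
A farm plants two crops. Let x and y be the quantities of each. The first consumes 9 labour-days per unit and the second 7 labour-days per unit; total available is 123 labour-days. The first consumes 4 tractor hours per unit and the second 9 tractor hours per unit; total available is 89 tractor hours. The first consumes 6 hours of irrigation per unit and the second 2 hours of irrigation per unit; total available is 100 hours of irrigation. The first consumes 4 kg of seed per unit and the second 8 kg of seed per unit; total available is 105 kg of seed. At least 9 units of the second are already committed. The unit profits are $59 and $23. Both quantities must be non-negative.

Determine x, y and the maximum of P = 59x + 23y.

Corner points and P = 59x + 23y:
  (0, 89/9) → P = 2047/9
  (0, 9) → P = 207
  (2, 9) → P = 325

The binding constraints are 4x + 9y = 89 and y = 9.
Solving simultaneously gives x = 2, y = 9.

x = 2, y = 9, maximum P = 325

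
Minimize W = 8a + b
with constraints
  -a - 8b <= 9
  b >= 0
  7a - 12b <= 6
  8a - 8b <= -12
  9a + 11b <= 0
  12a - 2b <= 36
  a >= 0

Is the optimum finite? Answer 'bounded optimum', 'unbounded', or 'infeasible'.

The boundaries -a - 8b = 9 and b = 0 meet at (-9, 0), but that point violates a ≥ 0. Every candidate vertex is excluded by some other constraint, so the feasible region is empty.

infeasible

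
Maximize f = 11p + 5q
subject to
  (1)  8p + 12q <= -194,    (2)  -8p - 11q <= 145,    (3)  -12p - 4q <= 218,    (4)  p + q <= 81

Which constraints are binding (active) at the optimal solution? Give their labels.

(2) and (4)

Corner points and f = 11p + 5q:
  (197/4, -49) → f = 1187/4
  (583/2, -421/2) → f = 2154
  (1036/3, -793/3) → f = 2477

The maximum is at (1036/3, -793/3). Substituting into each constraint, equality holds for (2) and (4); the remaining constraints have slack.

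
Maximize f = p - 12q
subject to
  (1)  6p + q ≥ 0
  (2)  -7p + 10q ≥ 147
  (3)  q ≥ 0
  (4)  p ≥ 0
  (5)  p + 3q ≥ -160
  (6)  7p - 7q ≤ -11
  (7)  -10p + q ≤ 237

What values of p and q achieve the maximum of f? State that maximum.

p = 0, q = 147/10, maximum f = -882/5

Vertices and f = p - 12q:
  (0, 147/10) → f = -882/5
  (919/21, 136/3) → f = -10505/21
  (0, 237) → f = -2844
The feasible region is unbounded (it extends along (1, 1), (1, 10)), but f strictly decreases along every unbounded feasible direction, so there is no improving ray and the maximum is attained at a vertex.

The binding constraints are -7p + 10q = 147 and p = 0.
Solving simultaneously gives p = 0, q = 147/10.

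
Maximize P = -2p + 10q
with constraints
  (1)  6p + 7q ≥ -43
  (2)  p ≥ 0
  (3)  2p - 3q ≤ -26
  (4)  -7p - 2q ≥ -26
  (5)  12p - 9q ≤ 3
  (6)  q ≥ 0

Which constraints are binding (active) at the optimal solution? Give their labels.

Corner points and P = -2p + 10q:
  (0, 26/3) → P = 260/3
  (0, 13) → P = 130
  (26/25, 234/25) → P = 2288/25

The maximum is at (0, 13). Substituting into each constraint, equality holds for (2) and (4); the remaining constraints have slack.

(2) and (4)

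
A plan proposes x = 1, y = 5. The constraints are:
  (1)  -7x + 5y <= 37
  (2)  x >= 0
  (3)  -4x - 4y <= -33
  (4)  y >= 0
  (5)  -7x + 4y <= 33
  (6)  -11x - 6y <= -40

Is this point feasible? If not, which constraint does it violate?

Constraint (3): -4x - 4y = -24, which is not ≤ -33. All other constraints are satisfied.

not feasible — violates (3)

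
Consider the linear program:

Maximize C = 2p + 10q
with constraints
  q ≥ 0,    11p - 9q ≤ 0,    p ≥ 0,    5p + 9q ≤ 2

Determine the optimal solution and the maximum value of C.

p = 0, q = 2/9, maximum C = 20/9

At the optimal vertex, p = 0 and 5p + 9q = 2.
Solving simultaneously gives p = 0, q = 2/9.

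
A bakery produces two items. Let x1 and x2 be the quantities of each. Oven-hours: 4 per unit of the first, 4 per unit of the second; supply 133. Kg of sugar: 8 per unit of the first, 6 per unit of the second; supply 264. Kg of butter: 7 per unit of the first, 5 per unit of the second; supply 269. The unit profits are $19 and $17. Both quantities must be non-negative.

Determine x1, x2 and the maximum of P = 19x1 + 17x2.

Extreme points and P = 19x1 + 17x2:
  (0, 0) → P = 0
  (0, 133/4) → P = 2261/4
  (33, 0) → P = 627
  (129/4, 1) → P = 2519/4

At the optimal vertex, 4x1 + 4x2 = 133 and 8x1 + 6x2 = 264.
Solving simultaneously gives x1 = 129/4, x2 = 1.

x1 = 129/4, x2 = 1, maximum P = 2519/4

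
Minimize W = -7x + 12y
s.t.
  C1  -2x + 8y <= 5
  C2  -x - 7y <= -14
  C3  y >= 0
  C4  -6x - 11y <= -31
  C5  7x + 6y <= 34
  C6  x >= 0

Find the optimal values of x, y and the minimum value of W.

Corner points and W = -7x + 12y:
  (7/2, 3/2) → W = -13/2
  (121/34, 103/68) → W = -229/34
  (154/43, 64/43) → W = -310/43

x = 154/43, y = 64/43, minimum W = -310/43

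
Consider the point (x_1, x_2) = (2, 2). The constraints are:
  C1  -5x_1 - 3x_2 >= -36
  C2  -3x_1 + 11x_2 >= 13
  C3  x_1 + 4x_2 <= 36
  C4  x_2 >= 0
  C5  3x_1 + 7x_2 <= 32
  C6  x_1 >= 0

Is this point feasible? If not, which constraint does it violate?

feasible

C1: -16 ≥ -36 ✓
C2: 16 ≥ 13 ✓
C3: 10 ≤ 36 ✓
C4: 2 ≥ 0 ✓
C5: 20 ≤ 32 ✓
C6: 2 ≥ 0 ✓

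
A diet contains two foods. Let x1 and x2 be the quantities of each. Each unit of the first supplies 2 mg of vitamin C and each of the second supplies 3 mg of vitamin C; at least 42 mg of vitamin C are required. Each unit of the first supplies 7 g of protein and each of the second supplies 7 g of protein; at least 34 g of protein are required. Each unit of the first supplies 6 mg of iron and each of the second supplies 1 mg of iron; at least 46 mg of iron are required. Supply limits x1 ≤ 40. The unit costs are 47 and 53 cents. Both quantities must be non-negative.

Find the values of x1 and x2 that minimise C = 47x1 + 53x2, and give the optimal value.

x1 = 6, x2 = 10, minimum C = 812

Vertices and C = 47x1 + 53x2:
  (0, 46) → C = 2438
  (21, 0) → C = 987
  (40, 0) → C = 1880
  (6, 10) → C = 812
The feasible region is unbounded (it extends along (0, 1)), but C strictly increases along every unbounded feasible direction, so there is no improving ray and the minimum is attained at a vertex.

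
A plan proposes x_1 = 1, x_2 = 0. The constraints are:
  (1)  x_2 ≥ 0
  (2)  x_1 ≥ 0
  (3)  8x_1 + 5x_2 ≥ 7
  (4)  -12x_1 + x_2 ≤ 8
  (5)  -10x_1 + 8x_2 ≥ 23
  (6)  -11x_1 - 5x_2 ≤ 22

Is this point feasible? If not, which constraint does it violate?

not feasible — violates (5)

Constraint (5): -10x_1 + 8x_2 = -10, which is not ≥ 23. All other constraints are satisfied.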